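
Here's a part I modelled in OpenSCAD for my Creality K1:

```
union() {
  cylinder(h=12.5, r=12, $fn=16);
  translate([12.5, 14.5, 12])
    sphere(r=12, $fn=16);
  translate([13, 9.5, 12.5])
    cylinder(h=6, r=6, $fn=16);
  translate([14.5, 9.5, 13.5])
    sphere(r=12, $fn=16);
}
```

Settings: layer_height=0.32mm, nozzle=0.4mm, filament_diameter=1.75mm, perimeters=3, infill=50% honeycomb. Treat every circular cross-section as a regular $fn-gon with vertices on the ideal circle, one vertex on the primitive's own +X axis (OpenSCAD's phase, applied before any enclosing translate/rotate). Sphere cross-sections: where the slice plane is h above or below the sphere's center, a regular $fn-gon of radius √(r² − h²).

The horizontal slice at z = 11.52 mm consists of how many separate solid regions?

At z = 11.52 mm: the r=12 cylinder gives a regular 16-gon of circumradius 12 (constant along its height); the sphere at (12.5, 14.5): section is a regular 16-gon, circumradius = √(r²−h²) = √(12²−0.48²) = 11.990; the cylinder at (13, 9.5) is absent (z outside [12.5, 18.5]); the sphere at (14.5, 9.5): section is a regular 16-gon, circumradius = √(r²−h²) = √(12²−1.98²) = 11.836; Taking the union: the regions partially overlap (shared area 381.07 mm²), so overlapping operands fuse into one piece — 1 connected region. The result has 1 disconnected region.

1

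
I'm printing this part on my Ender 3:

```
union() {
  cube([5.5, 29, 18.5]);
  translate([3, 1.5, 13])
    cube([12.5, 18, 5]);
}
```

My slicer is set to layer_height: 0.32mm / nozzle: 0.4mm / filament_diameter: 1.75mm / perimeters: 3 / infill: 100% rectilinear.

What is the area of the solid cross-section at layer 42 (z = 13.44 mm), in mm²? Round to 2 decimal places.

At z = 13.44 mm: the cube is present — its section is the full 5.5×29 rectangle (area 159.50 mm²); the cube at (3, 1.5) (footprint 12.5×18) is included at this height (area 225.00 mm²); Merging all regions: the regions partially overlap — summed areas 384.50 mm² minus the doubly-counted overlap 45.00 mm² gives 339.50 mm² — area = 339.50 mm². Overall, the cross-section is a single solid region. Net area = 339.50 mm².

339.50 mm²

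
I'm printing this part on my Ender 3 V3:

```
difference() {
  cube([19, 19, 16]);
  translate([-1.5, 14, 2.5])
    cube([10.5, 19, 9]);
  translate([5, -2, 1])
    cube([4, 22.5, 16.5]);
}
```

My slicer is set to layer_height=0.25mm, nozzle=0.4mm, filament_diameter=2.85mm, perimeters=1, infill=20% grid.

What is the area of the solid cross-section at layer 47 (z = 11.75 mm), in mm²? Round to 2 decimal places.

285.00 mm²

At z = 11.75 mm: the 19×19 cube contributes its full rectangle (area 361.00 mm²); the cube at (-1.5, 14) is not intersected at this z (z outside [2.5, 11.5]); the cube at (5, -2) is present — its section is the full 4×22.5 rectangle (area 90.00 mm²); Taking the first minus the rest: starting from the 19×19 cube (361.00 mm²), the 4×22.5 cube at (5, -2) partially overlaps it — only the 76.00 mm² overlap (of its 90.00 mm²) is removed, clipping the outline — area = 285.00 mm². Overall, the cross-section has 2 separate islands. Net area = 285.00 mm².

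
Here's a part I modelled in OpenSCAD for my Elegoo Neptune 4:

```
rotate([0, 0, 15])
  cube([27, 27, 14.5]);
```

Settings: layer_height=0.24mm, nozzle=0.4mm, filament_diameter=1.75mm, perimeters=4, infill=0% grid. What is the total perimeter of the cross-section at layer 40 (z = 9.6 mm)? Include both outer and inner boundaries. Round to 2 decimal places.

At z = 9.6 mm: the cube is present — its section is the full 27×27 rectangle (perimeter 108.00 mm); (whole slice rotated 15° about Z — lengths, areas and connectivity unchanged). Overall, the cross-section is a single solid region. Total boundary length (outer) = 108.00 mm.

108.00 mm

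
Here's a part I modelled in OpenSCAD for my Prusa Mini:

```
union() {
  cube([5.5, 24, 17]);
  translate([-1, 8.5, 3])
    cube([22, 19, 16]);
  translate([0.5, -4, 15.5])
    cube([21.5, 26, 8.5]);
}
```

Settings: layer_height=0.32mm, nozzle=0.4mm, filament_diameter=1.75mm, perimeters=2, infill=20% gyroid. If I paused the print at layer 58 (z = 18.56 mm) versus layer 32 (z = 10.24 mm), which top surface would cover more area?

layer 58 (z = 18.56 mm)

Layer 58 (z = 18.56): the cube does not reach this height (z outside [0, 17]); the cube at (-1, 8.5) (footprint 22×19) is included at this height (area 418.00 mm²); the 21.5×26 cube at (0.5, -4) contributes its full rectangle (area 559.00 mm²); Combining (union): the regions partially overlap — summed areas 977.00 mm² minus the doubly-counted overlap 276.75 mm² gives 700.25 mm² — area = 700.25 mm². So its area = 700.25 mm². Layer 32 (z = 10.24): the 5.5×24 cube contributes its full rectangle (area 132.00 mm²); the 22×19 cube at (-1, 8.5) contributes its full rectangle (area 418.00 mm²); the cube at (0.5, -4) is not intersected at this z (z outside [15.5, 24]); Combining (union): the regions partially overlap — summed areas 550.00 mm² minus the doubly-counted overlap 85.25 mm² gives 464.75 mm² — area = 464.75 mm². So its area = 464.75 mm². Layer 58 is larger (700.25 vs 464.75 mm²).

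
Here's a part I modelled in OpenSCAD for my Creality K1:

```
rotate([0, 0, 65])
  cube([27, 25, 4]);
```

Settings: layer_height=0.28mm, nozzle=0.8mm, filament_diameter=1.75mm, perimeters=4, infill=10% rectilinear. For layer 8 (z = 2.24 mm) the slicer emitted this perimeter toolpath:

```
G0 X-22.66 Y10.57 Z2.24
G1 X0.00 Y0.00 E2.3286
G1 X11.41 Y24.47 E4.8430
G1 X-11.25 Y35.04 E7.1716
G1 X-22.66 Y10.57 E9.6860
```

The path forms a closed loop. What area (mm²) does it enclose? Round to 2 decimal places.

675.09 mm²

Apply the shoelace formula to the sequence of (X, Y) vertices; enclosed area = 675.09 mm².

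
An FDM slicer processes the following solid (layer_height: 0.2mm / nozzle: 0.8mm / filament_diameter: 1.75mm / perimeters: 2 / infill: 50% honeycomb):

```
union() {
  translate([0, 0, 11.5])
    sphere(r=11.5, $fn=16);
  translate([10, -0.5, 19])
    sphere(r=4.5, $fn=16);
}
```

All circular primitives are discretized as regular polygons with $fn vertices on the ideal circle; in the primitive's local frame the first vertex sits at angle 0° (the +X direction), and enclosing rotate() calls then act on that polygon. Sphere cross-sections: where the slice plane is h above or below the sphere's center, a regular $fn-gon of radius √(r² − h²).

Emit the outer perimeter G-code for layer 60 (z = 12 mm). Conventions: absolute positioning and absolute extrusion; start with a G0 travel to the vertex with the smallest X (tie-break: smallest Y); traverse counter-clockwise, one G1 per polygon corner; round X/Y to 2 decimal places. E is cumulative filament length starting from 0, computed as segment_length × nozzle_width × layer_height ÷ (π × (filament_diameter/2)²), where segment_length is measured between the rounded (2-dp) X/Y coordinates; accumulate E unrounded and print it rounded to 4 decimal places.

G0 X-11.49 Y0.00 Z12.00
G1 X-10.61 Y-4.40 E0.2985
G1 X-8.12 Y-8.12 E0.5963
G1 X-4.40 Y-10.61 E0.8940
G1 X0.00 Y-11.49 E1.1925
G1 X4.40 Y-10.61 E1.4910
G1 X8.12 Y-8.12 E1.7888
G1 X10.61 Y-4.40 E2.0866
G1 X11.49 Y0.00 E2.3850
G1 X10.61 Y4.40 E2.6835
G1 X8.12 Y8.12 E2.9813
G1 X4.40 Y10.61 E3.2791
G1 X0.00 Y11.49 E3.5776
G1 X-4.40 Y10.61 E3.8760
G1 X-8.12 Y8.12 E4.1738
G1 X-10.61 Y4.40 E4.4716
G1 X-11.49 Y0.00 E4.7701

At z = 12 mm: the sphere: section is a regular 16-gon, circumradius = √(r²−h²) = √(11.5²−0.5²) = 11.489; the sphere at (10, -0.5) is not intersected at this z (|z−center|=7.000 > r=4.5); Combining (union): only the r=11.5 sphere is present, so the union is just that shape — 1 connected region. The outline is a single polygon with 16 vertices. Extrusion per mm of travel: 0.8 × 0.2 / (π × 0.875²) = 0.066520. Accumulating E over each segment gives final E = 4.7701.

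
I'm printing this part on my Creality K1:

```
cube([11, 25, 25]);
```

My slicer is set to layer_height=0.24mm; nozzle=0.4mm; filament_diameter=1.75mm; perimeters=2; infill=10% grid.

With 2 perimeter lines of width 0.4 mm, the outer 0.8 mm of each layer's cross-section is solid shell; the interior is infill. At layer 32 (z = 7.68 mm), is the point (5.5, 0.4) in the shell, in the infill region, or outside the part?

At z = 7.68 mm: the cube is present — its section is the full 11×25 rectangle. Overall, the cross-section is a single solid region. The nearest boundary edge runs (0.00, 0.00)→(11.00, 0.00); distance from the point to it = 0.40 mm. The point is inside the cross-section, 0.40 mm from the nearest boundary — within the 0.8 mm shell band (2 × 0.4).

shell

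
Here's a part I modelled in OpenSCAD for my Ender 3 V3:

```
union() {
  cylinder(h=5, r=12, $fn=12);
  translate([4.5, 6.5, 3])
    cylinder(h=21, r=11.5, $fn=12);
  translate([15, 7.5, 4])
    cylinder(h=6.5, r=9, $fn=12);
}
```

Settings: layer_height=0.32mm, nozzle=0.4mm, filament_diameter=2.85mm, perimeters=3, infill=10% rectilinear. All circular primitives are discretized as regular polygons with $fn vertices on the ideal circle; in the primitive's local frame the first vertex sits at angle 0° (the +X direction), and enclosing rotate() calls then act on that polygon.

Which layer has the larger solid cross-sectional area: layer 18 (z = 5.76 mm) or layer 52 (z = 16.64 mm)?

Layer 18 (z = 5.76): the cylinder is not intersected at this z (z outside [0, 5]); the r=11.5 cylinder at (4.5, 6.5) contributes a regular 12-gon of circumradius 11.5 (area = (12/2)·11.500²·sin(360°/12) = 396.75 mm²); the r=9 cylinder at (15, 7.5) contributes a regular 12-gon of circumradius 9 (area = (12/2)·9.000²·sin(360°/12) = 243.00 mm²); Taking the union: the regions partially overlap — summed areas 639.75 mm² minus the doubly-counted overlap 112.31 mm² gives 527.44 mm² — area = 527.44 mm². So its area = 527.44 mm². Layer 52 (z = 16.64): the cylinder is not intersected at this z (z outside [0, 5]); the r=11.5 cylinder at (4.5, 6.5) contributes a regular 12-gon of circumradius 11.5 (area = (12/2)·11.500²·sin(360°/12) = 396.75 mm²); the cylinder at (15, 7.5) is absent (z outside [4, 10.5]); Merging all regions: only the r=11.5 cylinder at (4.5, 6.5) is present, so the union is just that shape — area = 396.75 mm². So its area = 396.75 mm². Layer 18 is larger (527.44 vs 396.75 mm²).

layer 18 (z = 5.76 mm)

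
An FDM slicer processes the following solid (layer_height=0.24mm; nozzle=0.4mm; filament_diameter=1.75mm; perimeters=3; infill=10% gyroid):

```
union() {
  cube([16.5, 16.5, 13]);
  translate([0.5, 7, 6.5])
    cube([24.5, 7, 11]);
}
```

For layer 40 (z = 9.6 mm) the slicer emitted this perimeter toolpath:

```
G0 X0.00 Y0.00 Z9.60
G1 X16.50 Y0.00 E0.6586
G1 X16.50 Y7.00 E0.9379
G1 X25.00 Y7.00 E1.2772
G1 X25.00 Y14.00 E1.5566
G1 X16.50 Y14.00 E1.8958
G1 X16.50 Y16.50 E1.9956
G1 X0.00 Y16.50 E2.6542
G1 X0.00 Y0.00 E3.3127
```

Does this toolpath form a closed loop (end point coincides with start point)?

yes

Start point (G0): (0.00, 0.00). End point (last G1): the path returns to the start — closed.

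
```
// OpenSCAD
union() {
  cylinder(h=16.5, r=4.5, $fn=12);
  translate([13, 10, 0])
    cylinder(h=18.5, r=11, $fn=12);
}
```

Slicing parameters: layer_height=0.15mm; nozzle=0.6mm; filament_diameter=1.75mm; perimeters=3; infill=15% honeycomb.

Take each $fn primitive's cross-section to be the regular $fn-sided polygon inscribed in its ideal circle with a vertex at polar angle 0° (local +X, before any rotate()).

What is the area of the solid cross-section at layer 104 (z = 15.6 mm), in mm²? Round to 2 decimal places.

423.75 mm²

At z = 15.6 mm: the cylinder: section is a regular 12-gon, circumradius r=4.5 (area = (12/2)·4.500²·sin(360°/12) = 60.75 mm²); the r=11 cylinder at (13, 10) gives a regular 12-gon of circumradius 11 (constant along its height) (area = (12/2)·11.000²·sin(360°/12) = 363.00 mm²); Combining (union): the 2 present regions are separate (no shared area or edge), so areas and boundary lengths simply add and each stays a separate island — area = 423.75 mm². Overall, the cross-section has 2 separate islands. Net area = 423.75 mm².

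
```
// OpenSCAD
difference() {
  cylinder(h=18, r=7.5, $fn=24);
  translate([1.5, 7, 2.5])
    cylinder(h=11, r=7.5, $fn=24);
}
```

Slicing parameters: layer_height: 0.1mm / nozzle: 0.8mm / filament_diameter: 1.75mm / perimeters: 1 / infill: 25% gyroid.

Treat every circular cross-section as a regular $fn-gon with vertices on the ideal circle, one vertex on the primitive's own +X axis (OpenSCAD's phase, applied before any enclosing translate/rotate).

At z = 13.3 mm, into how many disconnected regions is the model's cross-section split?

At z = 13.3 mm: the r=7.5 cylinder gives a regular 24-gon of circumradius 7.5 (constant along its height); the r=7.5 cylinder at (1.5, 7) contributes a regular 24-gon of circumradius 7.5; After the difference (first − rest): starting from the r=7.5 cylinder, the r=7.5 cylinder at (1.5, 7) partially overlaps it — only the 72.19 mm² overlap (of its 174.70 mm²) is removed, clipping the outline — 1 connected region. The result has 1 disconnected region.

1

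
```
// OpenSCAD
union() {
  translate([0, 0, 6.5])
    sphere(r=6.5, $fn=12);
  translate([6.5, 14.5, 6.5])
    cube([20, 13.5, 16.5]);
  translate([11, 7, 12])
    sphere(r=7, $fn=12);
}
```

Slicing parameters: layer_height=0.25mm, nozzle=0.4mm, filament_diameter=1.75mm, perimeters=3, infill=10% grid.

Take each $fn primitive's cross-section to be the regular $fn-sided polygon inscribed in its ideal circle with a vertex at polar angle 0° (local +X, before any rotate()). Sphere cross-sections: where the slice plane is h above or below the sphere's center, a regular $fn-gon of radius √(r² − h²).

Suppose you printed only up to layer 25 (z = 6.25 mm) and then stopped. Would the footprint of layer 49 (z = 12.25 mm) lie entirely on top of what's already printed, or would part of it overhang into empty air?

part overhangs

Compare the two slices. At z = 6.25: the sphere: section is a regular 12-gon, circumradius = √(r²−h²) = √(6.5²−0.25²) = 6.495 (area = (12/2)·6.495²·sin(360°/12) = 126.56 mm²); the cube at (6.5, 14.5) does not reach this height (z outside [6.5, 23]); the r=7 sphere at (11, 7) contributes a regular 12-gon of circumradius √(7²−5.75²) = 3.992 (area = (12/2)·3.992²·sin(360°/12) = 47.81 mm²); Combining (union): the 2 present regions are separate (no shared area or edge), so areas and boundary lengths simply add and each stays a separate island — area = 174.38 mm². At z = 12.25: the r=6.5 sphere slices to a regular 12-gon of circumradius 3.031 (√(r²−h²) with h=5.75 from center) (area = (12/2)·3.031²·sin(360°/12) = 27.56 mm²); the 20×13.5 cube at (6.5, 14.5) contributes its full rectangle (area 270.00 mm²); the r=7 sphere at (11, 7) slices to a regular 12-gon of circumradius 6.996 (√(r²−h²) with h=0.25 from center) (area = (12/2)·6.996²·sin(360°/12) = 146.81 mm²); Merging all regions: the 3 present regions are separate (no shared area or edge), so areas and boundary lengths simply add and each stays a separate island — area = 444.38 mm². Checking containment: at z = 12.25 the cross-section extends beyond the z = 6.25 cross-section by about 368.64 mm².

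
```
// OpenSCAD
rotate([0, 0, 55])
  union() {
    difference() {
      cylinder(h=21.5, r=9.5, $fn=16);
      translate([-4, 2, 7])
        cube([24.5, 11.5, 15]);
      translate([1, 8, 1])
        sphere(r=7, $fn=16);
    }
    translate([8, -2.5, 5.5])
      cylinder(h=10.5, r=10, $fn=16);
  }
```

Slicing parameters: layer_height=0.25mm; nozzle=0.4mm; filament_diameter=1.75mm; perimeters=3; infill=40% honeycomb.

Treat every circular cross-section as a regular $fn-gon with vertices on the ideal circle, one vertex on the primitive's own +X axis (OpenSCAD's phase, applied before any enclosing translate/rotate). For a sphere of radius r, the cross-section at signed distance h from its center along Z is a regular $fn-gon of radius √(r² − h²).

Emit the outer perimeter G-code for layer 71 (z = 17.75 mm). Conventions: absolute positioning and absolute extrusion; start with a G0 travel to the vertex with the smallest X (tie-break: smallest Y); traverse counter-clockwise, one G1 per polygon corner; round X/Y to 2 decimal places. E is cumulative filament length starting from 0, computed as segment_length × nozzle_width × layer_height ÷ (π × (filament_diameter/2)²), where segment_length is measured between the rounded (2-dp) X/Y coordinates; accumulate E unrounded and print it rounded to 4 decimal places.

G0 X-9.36 Y-1.65 Z17.75
G1 X-8.01 Y-5.10 E0.1540
G1 X-5.45 Y-7.78 E0.3081
G1 X-2.06 Y-9.27 E0.4621
G1 X1.65 Y-9.36 E0.6164
G1 X5.10 Y-8.01 E0.7704
G1 X7.78 Y-5.45 E0.9245
G1 X9.27 Y-2.06 E1.0784
G1 X9.36 Y1.65 E1.2327
G1 X8.01 Y5.10 E1.3867
G1 X5.45 Y7.78 E1.5408
G1 X3.58 Y8.60 E1.6257
G1 X-3.93 Y-2.13 E2.1702
G1 X-9.28 Y1.62 E2.4418
G1 X-9.36 Y-1.65 E2.5778

At z = 17.75 mm: the cylinder: section is a regular 16-gon, circumradius r=9.5; the cube at (-4, 2) (footprint 24.5×11.5) is included at this height; the sphere at (1, 8) is not intersected at this z (|z−center|=16.750 > r=7); Taking the first minus the rest: starting from the r=9.5 cylinder, the 24.5×11.5 cube at (-4, 2) partially overlaps it — only the 78.85 mm² overlap (of its 281.75 mm²) is removed, clipping the outline — 1 connected region; the cylinder at (8, -2.5) does not reach this height (z outside [5.5, 16]); Merging all regions: only that combined region is present, so the union is just that shape — 1 connected region; (whole slice rotated 55° about Z — lengths, areas and connectivity unchanged). The outline is a single polygon with 14 vertices. Extrusion per mm of travel: 0.4 × 0.25 / (π × 0.875²) = 0.041575. Accumulating E over each segment gives final E = 2.5778.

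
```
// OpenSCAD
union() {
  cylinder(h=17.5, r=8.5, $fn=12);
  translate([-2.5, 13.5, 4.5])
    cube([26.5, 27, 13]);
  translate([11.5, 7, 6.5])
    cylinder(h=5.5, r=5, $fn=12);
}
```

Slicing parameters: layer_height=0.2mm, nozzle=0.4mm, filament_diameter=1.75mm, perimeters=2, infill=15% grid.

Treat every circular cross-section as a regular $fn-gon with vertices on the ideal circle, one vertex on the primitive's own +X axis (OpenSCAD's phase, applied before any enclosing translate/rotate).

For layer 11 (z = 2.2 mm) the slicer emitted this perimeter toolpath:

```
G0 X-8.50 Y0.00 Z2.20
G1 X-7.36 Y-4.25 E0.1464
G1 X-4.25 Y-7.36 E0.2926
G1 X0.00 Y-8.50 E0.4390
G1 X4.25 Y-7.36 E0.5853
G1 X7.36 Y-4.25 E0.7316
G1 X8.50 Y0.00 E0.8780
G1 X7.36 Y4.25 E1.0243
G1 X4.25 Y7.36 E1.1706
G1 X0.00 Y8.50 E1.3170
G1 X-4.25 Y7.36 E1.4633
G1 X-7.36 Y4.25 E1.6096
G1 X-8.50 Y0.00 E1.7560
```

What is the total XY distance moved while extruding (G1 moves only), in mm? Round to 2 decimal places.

52.79 mm

Sum the Euclidean lengths of each G1 segment: total = 52.79 mm.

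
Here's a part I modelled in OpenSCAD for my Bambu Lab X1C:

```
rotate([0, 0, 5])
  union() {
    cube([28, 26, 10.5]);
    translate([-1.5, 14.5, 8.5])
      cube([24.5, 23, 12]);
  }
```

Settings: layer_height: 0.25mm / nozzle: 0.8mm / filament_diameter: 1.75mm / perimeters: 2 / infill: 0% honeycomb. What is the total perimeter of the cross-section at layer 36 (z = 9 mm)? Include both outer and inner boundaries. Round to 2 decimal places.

134.00 mm

At z = 9 mm: the cube is present — its section is the full 28×26 rectangle (perimeter 108.00 mm); the 24.5×23 cube at (-1.5, 14.5) contributes its full rectangle (perimeter 95.00 mm); Combining (union): the regions partially overlap (shared area 264.50 mm²), so the edge portions inside another operand are dropped and the merged outline is re-measured after clipping — boundary = 134.00 mm; (rotated 5° about Z; rotation is an isometry so areas/perimeters/island counts are preserved). Overall, the cross-section is a single solid region. Total boundary length (outer) = 134.00 mm.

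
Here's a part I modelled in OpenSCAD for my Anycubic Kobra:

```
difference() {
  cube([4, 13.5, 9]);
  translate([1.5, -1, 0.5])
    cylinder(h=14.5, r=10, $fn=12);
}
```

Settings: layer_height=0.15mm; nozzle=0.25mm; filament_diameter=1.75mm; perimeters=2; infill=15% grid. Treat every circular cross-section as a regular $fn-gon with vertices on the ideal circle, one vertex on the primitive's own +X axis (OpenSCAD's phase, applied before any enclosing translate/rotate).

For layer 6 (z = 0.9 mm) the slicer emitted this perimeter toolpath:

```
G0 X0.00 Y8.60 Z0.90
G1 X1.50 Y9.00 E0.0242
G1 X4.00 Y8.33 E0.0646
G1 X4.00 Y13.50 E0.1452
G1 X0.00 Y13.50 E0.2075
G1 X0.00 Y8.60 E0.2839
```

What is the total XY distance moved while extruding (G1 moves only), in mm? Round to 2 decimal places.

Sum the Euclidean lengths of each G1 segment: total = 18.21 mm.

18.21 mm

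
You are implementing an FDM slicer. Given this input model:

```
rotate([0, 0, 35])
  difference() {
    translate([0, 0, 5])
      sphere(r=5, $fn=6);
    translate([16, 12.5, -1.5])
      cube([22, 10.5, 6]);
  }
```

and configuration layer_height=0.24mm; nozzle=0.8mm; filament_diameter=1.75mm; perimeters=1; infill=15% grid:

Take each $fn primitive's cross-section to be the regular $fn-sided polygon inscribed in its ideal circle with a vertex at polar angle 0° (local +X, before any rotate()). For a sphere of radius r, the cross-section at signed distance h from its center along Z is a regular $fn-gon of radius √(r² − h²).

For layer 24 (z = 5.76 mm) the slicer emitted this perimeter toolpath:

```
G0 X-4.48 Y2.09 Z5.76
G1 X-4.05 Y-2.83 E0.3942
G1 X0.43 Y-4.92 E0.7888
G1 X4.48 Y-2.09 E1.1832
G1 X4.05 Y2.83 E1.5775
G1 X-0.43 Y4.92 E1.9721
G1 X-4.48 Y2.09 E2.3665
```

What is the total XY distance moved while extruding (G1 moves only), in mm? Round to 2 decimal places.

29.65 mm

Sum the Euclidean lengths of each G1 segment: total = 29.65 mm.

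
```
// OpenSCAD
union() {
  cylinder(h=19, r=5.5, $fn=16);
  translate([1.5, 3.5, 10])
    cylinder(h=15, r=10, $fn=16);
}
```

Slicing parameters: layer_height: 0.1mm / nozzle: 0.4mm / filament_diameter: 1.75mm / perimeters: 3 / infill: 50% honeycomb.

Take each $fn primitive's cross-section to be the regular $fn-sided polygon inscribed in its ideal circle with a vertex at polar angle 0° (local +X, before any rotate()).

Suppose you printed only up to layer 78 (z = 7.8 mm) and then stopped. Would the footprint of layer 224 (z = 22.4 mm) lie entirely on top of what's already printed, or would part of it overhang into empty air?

part overhangs

Compare the two slices. At z = 7.8: the r=5.5 cylinder contributes a regular 16-gon of circumradius 5.5 (area = (16/2)·5.500²·sin(360°/16) = 92.61 mm²); the cylinder at (1.5, 3.5) is not intersected at this z (z outside [10, 25]); Taking the union: only the r=5.5 cylinder is present, so the union is just that shape — area = 92.61 mm². At z = 22.4: the cylinder is not intersected at this z (z outside [0, 19]); the r=10 cylinder at (1.5, 3.5) contributes a regular 16-gon of circumradius 10 (area = (16/2)·10.000²·sin(360°/16) = 306.15 mm²); Taking the union: only the r=10 cylinder at (1.5, 3.5) is present, so the union is just that shape — area = 306.15 mm². Checking containment: at z = 22.4 the cross-section extends beyond the z = 7.8 cross-section by about 213.54 mm².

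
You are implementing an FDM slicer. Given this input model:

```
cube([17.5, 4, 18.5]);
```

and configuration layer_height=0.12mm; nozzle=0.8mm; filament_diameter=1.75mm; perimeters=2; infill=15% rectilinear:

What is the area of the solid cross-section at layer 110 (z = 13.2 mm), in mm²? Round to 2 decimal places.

70.00 mm²

At z = 13.2 mm: the 17.5×4 cube contributes its full rectangle (area 70.00 mm²). Overall, the cross-section is a single solid region. Net area = 70.00 mm².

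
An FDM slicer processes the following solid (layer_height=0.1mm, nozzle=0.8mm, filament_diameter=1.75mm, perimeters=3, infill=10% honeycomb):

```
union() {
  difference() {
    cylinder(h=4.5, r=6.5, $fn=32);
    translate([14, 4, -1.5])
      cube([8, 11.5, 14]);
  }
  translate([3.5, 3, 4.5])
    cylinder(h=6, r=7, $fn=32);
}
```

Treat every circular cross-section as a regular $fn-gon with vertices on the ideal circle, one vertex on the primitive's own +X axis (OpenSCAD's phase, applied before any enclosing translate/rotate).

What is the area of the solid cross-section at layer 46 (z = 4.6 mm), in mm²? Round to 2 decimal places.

152.95 mm²

At z = 4.6 mm: the cylinder is not intersected at this z (z outside [0, 4.5]); the 8×11.5 cube at (14, 4) contributes its full rectangle (area 92.00 mm²); Taking the first minus the rest: the first operand is absent here, so nothing remains; the cylinder at (3.5, 3): section is a regular 32-gon, circumradius r=7 (area = (32/2)·7.000²·sin(360°/32) = 152.95 mm²); Taking the union: only the r=7 cylinder at (3.5, 3) is present, so the union is just that shape — area = 152.95 mm². Overall, the cross-section is a single solid region. Net area = 152.95 mm².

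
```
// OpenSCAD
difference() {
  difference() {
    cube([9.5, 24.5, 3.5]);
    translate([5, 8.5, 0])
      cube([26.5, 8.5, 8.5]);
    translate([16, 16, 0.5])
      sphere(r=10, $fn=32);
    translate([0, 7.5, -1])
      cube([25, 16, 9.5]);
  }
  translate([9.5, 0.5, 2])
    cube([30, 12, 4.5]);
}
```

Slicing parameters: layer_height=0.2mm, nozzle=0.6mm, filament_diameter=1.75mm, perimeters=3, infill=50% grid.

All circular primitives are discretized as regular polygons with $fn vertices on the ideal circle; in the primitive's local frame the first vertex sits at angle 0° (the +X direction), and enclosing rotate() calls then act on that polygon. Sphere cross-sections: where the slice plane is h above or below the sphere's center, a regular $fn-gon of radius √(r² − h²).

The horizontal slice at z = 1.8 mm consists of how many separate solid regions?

At z = 1.8 mm: the cube (footprint 9.5×24.5) is included at this height; the 26.5×8.5 cube at (5, 8.5) contributes its full rectangle; the sphere at (16, 16): section is a regular 32-gon, circumradius = √(r²−h²) = √(10²−1.3²) = 9.915; the cube at (0, 7.5) (footprint 25×16) is included at this height; Subtracting the remaining from the first: starting from the 9.5×24.5 cube, the 26.5×8.5 cube at (5, 8.5) partially overlaps it — only the 38.25 mm² overlap (of its 225.25 mm²) is removed, clipping the outline; the r=10 sphere at (16, 16) partially overlaps it — only the 14.11 mm² overlap (of its 306.87 mm²) is removed, clipping the outline; the 25×16 cube at (0, 7.5) partially overlaps it — only the 99.64 mm² overlap (of its 400.00 mm²) is removed, clipping the outline — 2 connected regions; the cube at (9.5, 0.5) is not intersected at this z (z outside [2, 6.5]); Subtracting the remaining from the first: none of the subtracted shapes is present at this height, so that combined region is unchanged — 2 connected regions. The result has 2 disconnected regions.

2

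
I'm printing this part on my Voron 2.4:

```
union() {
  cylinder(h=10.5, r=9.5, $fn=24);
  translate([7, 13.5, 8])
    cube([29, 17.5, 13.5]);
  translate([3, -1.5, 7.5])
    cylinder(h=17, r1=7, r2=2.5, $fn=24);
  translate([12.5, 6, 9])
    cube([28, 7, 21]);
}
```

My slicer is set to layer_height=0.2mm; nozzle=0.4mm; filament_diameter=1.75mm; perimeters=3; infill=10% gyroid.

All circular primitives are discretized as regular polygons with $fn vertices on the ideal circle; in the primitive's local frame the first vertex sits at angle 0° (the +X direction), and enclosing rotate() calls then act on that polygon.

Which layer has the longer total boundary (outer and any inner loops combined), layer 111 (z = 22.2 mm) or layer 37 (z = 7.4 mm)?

layer 111 (z = 22.2 mm)

Layer 111 (z = 22.2): the cylinder does not reach this height (z outside [0, 10.5]); the cube at (7, 13.5) is absent (z outside [8, 21.5]); the cone at (3, -1.5) contributes a regular 24-gon of circumradius 3.109 (interpolated between r1=7 and r2=2.5 at t=0.865) (perimeter = 2·24·3.109·sin(180°/24) = 19.48 mm); the cube at (12.5, 6) (footprint 28×7) is included at this height (perimeter 70.00 mm); Merging all regions: the 2 present regions are separate (no shared area or edge), so areas and boundary lengths simply add and each stays a separate island — boundary = 89.48 mm. So its perimeter = 89.48 mm. Layer 37 (z = 7.4): the cylinder: section is a regular 24-gon, circumradius r=9.5 (perimeter = 2·24·9.500·sin(180°/24) = 59.52 mm); the cube at (7, 13.5) is absent (z outside [8, 21.5]); the cone at (3, -1.5) does not reach this height (z outside [7.5, 24.5]); the cube at (12.5, 6) does not reach this height (z outside [9, 30]); Taking the union: only the r=9.5 cylinder is present, so the union is just that shape — boundary = 59.52 mm. So its perimeter = 59.52 mm. Layer 111 is larger (89.48 vs 59.52 mm).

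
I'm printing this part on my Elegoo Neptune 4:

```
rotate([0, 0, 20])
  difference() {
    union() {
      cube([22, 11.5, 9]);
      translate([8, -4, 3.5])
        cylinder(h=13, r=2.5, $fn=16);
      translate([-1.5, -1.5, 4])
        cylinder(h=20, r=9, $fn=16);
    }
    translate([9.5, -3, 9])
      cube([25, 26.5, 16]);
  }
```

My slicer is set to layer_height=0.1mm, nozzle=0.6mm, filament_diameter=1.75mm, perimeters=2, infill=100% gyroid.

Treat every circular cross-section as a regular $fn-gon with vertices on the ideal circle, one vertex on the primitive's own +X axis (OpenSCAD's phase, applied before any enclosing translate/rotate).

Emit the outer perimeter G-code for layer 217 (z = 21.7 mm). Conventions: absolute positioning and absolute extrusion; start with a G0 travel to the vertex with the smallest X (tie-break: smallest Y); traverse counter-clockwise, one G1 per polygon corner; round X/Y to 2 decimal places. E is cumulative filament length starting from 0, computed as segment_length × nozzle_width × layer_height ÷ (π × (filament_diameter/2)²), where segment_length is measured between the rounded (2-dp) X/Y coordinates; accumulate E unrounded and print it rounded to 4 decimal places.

G0 X-9.89 Y-1.53 Z21.70
G1 X-9.35 Y-5.00 E0.0876
G1 X-7.53 Y-8.00 E0.1751
G1 X-4.70 Y-10.08 E0.2627
G1 X-1.29 Y-10.91 E0.3503
G1 X2.18 Y-10.38 E0.4379
G1 X5.18 Y-8.56 E0.5254
G1 X7.26 Y-5.73 E0.6130
G1 X8.09 Y-2.32 E0.7005
G1 X7.56 Y1.16 E0.7883
G1 X5.74 Y4.16 E0.8759
G1 X2.91 Y6.23 E0.9633
G1 X-0.50 Y7.07 E1.0509
G1 X-3.97 Y6.53 E1.1386
G1 X-6.98 Y4.71 E1.2263
G1 X-9.05 Y1.88 E1.3138
G1 X-9.89 Y-1.53 E1.4014

At z = 21.7 mm: the cube is absent (z outside [0, 9]); the cylinder at (8, -4) is absent (z outside [3.5, 16.5]); the r=9 cylinder at (-1.5, -1.5) contributes a regular 16-gon of circumradius 9; Combining (union): only the r=9 cylinder at (-1.5, -1.5) is present, so the union is just that shape — 1 connected region; the cube at (9.5, -3) (footprint 25×26.5) is included at this height; Taking the first minus the rest: starting from the result so far, the 25×26.5 cube at (9.5, -3) misses the remaining region (no effect) — 1 connected region; (rotated 20° about Z; rotation is an isometry so areas/perimeters/island counts are preserved). The outline is a single polygon with 16 vertices. Extrusion per mm of travel: 0.6 × 0.1 / (π × 0.875²) = 0.024945. Accumulating E over each segment gives final E = 1.4014.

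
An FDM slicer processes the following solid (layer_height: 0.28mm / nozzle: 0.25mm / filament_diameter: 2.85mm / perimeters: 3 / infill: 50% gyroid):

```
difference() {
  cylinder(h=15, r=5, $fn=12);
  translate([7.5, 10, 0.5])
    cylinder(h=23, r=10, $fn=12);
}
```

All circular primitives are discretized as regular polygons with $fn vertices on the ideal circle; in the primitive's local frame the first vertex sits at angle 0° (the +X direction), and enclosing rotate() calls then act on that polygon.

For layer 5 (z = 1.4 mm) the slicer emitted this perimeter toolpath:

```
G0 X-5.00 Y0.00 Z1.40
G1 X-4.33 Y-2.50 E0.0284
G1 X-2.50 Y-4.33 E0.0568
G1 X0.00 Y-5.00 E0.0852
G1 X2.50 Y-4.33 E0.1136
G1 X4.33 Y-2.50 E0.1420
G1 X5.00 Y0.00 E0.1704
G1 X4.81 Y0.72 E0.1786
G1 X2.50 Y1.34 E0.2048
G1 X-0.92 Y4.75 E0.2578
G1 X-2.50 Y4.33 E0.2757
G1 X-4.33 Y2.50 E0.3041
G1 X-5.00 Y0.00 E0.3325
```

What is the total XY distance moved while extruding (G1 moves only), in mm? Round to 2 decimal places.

30.31 mm

Sum the Euclidean lengths of each G1 segment: total = 30.31 mm.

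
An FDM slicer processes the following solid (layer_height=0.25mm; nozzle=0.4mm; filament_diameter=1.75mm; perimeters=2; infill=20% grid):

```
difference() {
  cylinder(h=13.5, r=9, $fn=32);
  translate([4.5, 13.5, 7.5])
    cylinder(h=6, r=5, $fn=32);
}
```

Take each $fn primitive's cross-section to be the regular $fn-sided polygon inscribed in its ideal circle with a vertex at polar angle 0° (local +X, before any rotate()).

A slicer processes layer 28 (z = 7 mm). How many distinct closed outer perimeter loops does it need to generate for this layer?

1

At z = 7 mm: the r=9 cylinder contributes a regular 32-gon of circumradius 9; the cylinder at (4.5, 13.5) is absent (z outside [7.5, 13.5]); Subtracting the remaining from the first: none of the subtracted shapes is present at this height, so the r=9 cylinder is unchanged — 1 connected region. The result has 1 disconnected region.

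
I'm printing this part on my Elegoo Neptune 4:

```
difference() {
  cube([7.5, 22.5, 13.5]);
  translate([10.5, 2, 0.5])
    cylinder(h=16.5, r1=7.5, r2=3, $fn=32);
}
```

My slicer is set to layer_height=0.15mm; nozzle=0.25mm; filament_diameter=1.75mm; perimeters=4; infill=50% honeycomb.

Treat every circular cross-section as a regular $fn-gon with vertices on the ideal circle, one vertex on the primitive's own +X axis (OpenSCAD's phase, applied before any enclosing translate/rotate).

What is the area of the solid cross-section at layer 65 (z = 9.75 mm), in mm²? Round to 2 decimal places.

At z = 9.75 mm: the cube is present — its section is the full 7.5×22.5 rectangle (area 168.75 mm²); the cone at (10.5, 2) contributes a regular 32-gon of circumradius 4.977 (interpolated between r1=7.5 and r2=3 at t=0.561) (area = (32/2)·4.977²·sin(360°/32) = 77.33 mm²); Subtracting the remaining from the first: starting from the 7.5×22.5 cube (168.75 mm²), the cone at (10.5, 2) partially overlaps it — only the 9.06 mm² overlap (of its 77.33 mm²) is removed, clipping the outline — area = 159.69 mm². Overall, the cross-section is a single solid region. Net area = 159.69 mm².

159.69 mm²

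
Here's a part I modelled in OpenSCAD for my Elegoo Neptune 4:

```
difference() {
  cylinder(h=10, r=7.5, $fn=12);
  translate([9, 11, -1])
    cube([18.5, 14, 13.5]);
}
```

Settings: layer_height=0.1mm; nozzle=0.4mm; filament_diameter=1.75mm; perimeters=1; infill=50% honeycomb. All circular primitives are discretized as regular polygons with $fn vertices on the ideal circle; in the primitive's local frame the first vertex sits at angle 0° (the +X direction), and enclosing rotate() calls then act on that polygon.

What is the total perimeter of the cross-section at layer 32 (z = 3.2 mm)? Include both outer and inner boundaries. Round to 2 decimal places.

At z = 3.2 mm: the r=7.5 cylinder gives a regular 12-gon of circumradius 7.5 (constant along its height) (perimeter = 2·12·7.500·sin(180°/12) = 46.59 mm); the cube at (9, 11) (footprint 18.5×14) is included at this height (perimeter 65.00 mm); After the difference (first − rest): starting from the r=7.5 cylinder, the 18.5×14 cube at (9, 11) misses the remaining region (no effect) — boundary = 46.59 mm. Overall, the cross-section is a single solid region. Total boundary length (outer) = 46.59 mm.

46.59 mm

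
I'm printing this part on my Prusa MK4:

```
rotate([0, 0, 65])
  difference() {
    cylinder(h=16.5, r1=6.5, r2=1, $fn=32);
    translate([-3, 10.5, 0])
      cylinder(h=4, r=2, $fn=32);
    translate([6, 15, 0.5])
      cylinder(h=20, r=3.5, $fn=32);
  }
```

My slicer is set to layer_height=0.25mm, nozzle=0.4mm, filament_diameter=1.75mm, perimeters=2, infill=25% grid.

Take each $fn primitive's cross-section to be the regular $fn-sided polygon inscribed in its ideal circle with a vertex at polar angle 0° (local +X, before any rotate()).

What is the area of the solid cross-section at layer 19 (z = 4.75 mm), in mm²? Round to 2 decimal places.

75.46 mm²

At z = 4.75 mm: the cone contributes a regular 32-gon of circumradius 4.917 (interpolated between r1=6.5 and r2=1 at t=0.288) (area = (32/2)·4.917²·sin(360°/32) = 75.46 mm²); the cylinder at (-3, 10.5) is not intersected at this z (z outside [0, 4]); the r=3.5 cylinder at (6, 15) contributes a regular 32-gon of circumradius 3.5 (area = (32/2)·3.500²·sin(360°/32) = 38.24 mm²); Taking the first minus the rest: starting from the cone (75.46 mm²), the r=3.5 cylinder at (6, 15) misses the remaining region (no effect) — area = 75.46 mm²; (whole slice rotated 65° about Z — lengths, areas and connectivity unchanged). Overall, the cross-section is a single solid region. Net area = 75.46 mm².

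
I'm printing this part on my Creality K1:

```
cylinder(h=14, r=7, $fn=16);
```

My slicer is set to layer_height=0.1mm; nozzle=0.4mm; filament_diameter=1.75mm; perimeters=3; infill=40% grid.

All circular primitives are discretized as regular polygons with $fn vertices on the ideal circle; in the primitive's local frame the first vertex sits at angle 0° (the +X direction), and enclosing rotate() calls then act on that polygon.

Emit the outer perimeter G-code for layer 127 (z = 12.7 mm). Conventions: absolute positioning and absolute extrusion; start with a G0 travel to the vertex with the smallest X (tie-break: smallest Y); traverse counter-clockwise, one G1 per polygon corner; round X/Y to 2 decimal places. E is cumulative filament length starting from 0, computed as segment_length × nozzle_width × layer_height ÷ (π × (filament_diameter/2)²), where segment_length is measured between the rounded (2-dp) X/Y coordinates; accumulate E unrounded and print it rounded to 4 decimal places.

At z = 12.7 mm: the r=7 cylinder contributes a regular 16-gon of circumradius 7. The outline is a single polygon with 16 vertices. Extrusion per mm of travel: 0.4 × 0.1 / (π × 0.875²) = 0.016630. Accumulating E over each segment gives final E = 0.7269.

G0 X-7.00 Y0.00 Z12.70
G1 X-6.47 Y-2.68 E0.0454
G1 X-4.95 Y-4.95 E0.0909
G1 X-2.68 Y-6.47 E0.1363
G1 X0.00 Y-7.00 E0.1817
G1 X2.68 Y-6.47 E0.2272
G1 X4.95 Y-4.95 E0.2726
G1 X6.47 Y-2.68 E0.3180
G1 X7.00 Y0.00 E0.3635
G1 X6.47 Y2.68 E0.4089
G1 X4.95 Y4.95 E0.4543
G1 X2.68 Y6.47 E0.4997
G1 X0.00 Y7.00 E0.5452
G1 X-2.68 Y6.47 E0.5906
G1 X-4.95 Y4.95 E0.6360
G1 X-6.47 Y2.68 E0.6815
G1 X-7.00 Y0.00 E0.7269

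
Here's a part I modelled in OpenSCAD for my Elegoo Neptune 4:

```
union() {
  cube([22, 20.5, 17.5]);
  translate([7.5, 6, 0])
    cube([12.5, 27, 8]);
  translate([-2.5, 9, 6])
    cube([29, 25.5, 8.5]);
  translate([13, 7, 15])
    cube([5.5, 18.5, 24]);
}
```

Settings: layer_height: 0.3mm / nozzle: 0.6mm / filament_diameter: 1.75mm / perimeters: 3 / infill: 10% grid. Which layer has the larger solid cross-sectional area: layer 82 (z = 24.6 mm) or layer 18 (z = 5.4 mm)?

layer 18 (z = 5.4 mm)

Layer 82 (z = 24.6): the cube is absent (z outside [0, 17.5]); the cube at (7.5, 6) is not intersected at this z (z outside [0, 8]); the cube at (-2.5, 9) is absent (z outside [6, 14.5]); the cube at (13, 7) (footprint 5.5×18.5) is included at this height (area 101.75 mm²); Merging all regions: only the 5.5×18.5 cube at (13, 7) is present, so the union is just that shape — area = 101.75 mm². So its area = 101.75 mm². Layer 18 (z = 5.4): the cube (footprint 22×20.5) is included at this height (area 451.00 mm²); the cube at (7.5, 6) is present — its section is the full 12.5×27 rectangle (area 337.50 mm²); the cube at (-2.5, 9) is absent (z outside [6, 14.5]); the cube at (13, 7) is not intersected at this z (z outside [15, 39]); Combining (union): the regions partially overlap — summed areas 788.50 mm² minus the doubly-counted overlap 181.25 mm² gives 607.25 mm² — area = 607.25 mm². So its area = 607.25 mm². Layer 18 is larger (607.25 vs 101.75 mm²).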